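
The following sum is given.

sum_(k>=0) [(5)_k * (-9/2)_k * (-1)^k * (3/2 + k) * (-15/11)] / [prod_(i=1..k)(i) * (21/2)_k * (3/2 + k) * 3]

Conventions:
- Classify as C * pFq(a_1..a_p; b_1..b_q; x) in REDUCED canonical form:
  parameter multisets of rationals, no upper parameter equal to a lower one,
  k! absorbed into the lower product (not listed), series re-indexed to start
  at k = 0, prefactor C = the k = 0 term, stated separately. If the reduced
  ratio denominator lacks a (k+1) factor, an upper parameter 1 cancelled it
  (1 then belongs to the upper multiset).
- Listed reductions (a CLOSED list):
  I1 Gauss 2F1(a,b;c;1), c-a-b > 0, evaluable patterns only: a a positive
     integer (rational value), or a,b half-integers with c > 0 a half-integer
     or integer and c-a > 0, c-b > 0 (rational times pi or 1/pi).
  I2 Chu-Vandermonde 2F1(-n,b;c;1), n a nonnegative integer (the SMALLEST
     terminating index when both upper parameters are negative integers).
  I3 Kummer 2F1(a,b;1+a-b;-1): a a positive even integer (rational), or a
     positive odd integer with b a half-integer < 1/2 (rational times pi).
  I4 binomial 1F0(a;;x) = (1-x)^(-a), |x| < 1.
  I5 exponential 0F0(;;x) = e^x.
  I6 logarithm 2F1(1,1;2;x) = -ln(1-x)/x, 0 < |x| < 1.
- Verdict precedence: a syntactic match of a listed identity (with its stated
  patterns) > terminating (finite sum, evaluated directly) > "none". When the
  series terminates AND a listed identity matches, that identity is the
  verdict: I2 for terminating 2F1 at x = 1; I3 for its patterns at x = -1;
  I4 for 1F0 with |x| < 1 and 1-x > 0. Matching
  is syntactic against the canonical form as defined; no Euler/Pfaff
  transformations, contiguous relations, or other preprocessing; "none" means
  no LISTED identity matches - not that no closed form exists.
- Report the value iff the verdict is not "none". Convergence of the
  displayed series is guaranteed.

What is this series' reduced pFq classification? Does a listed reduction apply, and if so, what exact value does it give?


Canonical form: C = -5/11 times 2F1 with upper {-9/2, 5}, lower {21/2}, x = -1. Verdict: Kummer's theorem (I3) matches (x = -1; c = 21/2 equals 1+a-b for upper {-9/2, 5}: listed pattern). Its exact value is (-944775/1048576) * pi.

Key observation: t_0 = -5/11 here, and the product of the first k integers (C = -5/11) is k!.
Consecutive-term ratio: r(k) = (-1) * (k-9/2) (k+5) / [(k+21/2) (k+1)] ; factor over Q: parameters, x = (-1), and C = -5/11.


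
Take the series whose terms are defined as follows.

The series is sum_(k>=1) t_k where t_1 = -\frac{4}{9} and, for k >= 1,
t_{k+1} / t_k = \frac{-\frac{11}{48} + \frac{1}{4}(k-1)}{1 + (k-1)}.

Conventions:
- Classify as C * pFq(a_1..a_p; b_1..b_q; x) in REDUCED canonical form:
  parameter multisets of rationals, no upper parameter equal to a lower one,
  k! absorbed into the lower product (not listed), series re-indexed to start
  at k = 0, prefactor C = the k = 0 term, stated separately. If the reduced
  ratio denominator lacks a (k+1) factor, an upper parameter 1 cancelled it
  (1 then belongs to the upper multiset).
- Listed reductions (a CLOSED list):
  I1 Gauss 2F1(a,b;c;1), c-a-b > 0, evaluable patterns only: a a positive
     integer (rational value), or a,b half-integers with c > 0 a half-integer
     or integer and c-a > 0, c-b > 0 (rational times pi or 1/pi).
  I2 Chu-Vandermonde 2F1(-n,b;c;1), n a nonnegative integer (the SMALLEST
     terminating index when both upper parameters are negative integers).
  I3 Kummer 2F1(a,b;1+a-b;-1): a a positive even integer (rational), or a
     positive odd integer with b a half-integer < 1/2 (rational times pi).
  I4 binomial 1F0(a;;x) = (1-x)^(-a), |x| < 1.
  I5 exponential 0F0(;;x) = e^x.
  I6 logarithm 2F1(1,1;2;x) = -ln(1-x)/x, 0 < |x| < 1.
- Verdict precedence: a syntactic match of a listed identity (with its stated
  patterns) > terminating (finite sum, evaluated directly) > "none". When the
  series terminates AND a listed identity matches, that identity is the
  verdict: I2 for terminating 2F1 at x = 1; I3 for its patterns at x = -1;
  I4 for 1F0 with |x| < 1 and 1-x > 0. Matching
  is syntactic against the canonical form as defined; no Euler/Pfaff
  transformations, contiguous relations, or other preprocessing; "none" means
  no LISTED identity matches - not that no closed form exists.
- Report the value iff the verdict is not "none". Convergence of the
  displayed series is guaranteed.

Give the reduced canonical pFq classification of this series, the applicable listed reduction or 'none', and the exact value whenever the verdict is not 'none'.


The tell: from the first term -\frac{4}{9}: roots of the ratio polynomials (C = -4/9) are the negated parameters.
Step ratio: r(k) = \frac{1}{4} * (k-\frac{11}{12}) / [(k+1)] - rational; roots negated = parameters, x = \frac{1}{4}, C = -\frac{4}{9}.

Prefactor -\frac{4}{9}, argument \frac{1}{4}: 1F0 with upper {-\frac{11}{12}} over lower {-}. Verdict: this is the I4 binomial reduction (the 1F0 binomial series: exponent 11/12, x = \frac{1}{4}). Exact value: \left(-\frac{4}{9}\right) \cdot \left(\frac{3}{4}\right)^{\frac{11}{12}}.


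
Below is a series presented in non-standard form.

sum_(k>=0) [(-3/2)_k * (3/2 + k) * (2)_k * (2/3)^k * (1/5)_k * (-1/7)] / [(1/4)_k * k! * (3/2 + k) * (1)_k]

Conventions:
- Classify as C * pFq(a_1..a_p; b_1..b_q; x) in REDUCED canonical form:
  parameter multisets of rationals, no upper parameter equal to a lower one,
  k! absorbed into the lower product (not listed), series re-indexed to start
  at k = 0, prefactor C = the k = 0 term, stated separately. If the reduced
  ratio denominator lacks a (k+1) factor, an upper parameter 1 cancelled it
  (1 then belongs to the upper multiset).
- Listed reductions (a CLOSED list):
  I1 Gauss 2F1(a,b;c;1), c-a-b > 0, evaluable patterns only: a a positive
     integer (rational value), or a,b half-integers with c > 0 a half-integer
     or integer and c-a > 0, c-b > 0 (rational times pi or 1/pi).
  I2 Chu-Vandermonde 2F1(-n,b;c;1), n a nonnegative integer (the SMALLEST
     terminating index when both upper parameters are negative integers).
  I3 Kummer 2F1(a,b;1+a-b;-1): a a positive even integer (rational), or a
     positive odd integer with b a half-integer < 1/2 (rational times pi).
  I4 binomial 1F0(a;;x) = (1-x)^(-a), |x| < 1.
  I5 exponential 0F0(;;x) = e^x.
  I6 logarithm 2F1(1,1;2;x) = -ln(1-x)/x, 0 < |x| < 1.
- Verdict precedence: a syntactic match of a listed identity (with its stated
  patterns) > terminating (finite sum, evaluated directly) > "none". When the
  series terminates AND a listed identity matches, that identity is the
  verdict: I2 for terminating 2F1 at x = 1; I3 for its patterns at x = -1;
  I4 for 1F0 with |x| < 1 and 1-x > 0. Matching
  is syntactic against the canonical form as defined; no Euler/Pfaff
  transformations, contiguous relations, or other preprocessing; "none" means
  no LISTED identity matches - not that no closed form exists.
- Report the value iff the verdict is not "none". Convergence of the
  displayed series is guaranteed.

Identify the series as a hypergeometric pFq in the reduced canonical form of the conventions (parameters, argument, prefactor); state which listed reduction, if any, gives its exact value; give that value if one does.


Canonical form: C = -1/7 times 3F2 with upper {-3/2, 1/5, 2}, lower {1/4, 1}, x = 2/3. Verdict: none. No listed pattern accepts 3F2(-3/2, 1/5, 2; 1/4, 1; 2/3).

Key observation: x = (2/3) and the denominator's factorial ratio (C = -1/7) is a lower Pochhammer.
Adjacent-term ratio: r(k) = (2/3) * (k-3/2) (k+1/5) (k+2) / [(k+1/4) (k+1) (k+1)] - poly over poly, x = (2/3) from leading terms; C = -1/7 at k = 0.


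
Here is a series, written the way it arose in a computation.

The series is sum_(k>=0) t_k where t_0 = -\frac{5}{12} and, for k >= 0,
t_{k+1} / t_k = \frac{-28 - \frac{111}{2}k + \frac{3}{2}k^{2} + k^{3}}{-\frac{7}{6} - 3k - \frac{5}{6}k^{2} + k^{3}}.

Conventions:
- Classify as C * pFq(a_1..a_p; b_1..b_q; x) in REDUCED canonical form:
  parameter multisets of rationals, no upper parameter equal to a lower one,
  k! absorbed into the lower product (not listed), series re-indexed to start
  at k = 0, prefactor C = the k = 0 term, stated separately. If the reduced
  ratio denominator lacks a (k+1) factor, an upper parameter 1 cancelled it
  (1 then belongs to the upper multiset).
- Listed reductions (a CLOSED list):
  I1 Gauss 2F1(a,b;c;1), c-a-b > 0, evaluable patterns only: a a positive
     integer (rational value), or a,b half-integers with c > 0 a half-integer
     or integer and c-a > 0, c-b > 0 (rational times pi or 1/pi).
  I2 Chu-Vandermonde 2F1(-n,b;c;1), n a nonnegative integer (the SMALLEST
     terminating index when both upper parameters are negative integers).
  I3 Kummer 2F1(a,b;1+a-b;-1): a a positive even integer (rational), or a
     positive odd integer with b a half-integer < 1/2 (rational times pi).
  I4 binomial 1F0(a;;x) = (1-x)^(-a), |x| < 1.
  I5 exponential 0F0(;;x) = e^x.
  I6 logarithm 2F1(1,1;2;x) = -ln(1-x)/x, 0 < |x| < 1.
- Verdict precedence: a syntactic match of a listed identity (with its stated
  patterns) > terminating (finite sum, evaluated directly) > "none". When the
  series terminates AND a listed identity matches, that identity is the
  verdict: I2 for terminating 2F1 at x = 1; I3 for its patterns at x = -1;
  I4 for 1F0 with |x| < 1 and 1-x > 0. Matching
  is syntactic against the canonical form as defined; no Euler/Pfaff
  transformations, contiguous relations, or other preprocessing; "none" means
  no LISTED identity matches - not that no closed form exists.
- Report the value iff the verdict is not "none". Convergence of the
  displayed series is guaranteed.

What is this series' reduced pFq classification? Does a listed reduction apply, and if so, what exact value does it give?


Canonical form: C = -\frac{5}{12} times 2F1 with upper {-7, 8}, lower {-\frac{7}{3}}, x = 1. Verdict: Vandermonde's identity (I2) applies (terminating 2F1 at x = 1 with n = 7, b = 8, c = -\frac{7}{3}). Value: -\frac{191425}{6}.

Key step: t_0 = -\frac{5}{12} here, and factor the ratio over Q (prefactor -5/12): negated roots = parameters.
Consecutive-term ratio: r(k) = 1 * (k-7) (k+8) / [(k-\frac{7}{3}) (k+1)] ; factor over Q: parameters, x = 1, and C = -\frac{5}{12}.


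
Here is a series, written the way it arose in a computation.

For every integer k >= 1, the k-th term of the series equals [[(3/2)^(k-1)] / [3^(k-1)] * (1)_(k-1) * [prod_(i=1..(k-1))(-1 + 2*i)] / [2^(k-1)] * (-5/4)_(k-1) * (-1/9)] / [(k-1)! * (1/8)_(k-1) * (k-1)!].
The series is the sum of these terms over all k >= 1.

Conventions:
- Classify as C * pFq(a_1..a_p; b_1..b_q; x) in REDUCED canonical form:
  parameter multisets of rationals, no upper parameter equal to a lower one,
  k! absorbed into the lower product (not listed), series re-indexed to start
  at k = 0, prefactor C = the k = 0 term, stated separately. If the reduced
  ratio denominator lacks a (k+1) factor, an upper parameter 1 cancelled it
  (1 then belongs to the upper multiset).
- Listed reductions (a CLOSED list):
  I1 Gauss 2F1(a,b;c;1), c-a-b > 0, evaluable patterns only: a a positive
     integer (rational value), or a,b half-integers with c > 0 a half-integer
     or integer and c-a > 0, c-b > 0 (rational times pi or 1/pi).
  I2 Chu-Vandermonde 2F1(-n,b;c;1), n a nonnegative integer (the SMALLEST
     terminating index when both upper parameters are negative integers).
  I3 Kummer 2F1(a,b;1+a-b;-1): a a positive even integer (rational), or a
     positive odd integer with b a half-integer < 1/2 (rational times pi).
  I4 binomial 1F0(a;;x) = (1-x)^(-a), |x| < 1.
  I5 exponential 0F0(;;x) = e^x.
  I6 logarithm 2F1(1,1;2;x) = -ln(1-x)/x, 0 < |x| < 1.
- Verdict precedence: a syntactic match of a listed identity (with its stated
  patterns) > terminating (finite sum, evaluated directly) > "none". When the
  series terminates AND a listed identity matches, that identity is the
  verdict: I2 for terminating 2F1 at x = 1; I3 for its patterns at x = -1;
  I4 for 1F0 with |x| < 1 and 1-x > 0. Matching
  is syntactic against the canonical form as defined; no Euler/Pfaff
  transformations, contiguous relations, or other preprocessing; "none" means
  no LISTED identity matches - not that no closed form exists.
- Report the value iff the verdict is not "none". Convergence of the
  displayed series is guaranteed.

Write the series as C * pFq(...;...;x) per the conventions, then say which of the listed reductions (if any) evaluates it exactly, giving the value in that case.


Key step: t_0 = -1/9 here, and the odd product 1*3*...*(2k-1) (C = -1/9) is 2^k (1/2)_k.
Term ratio: r(k) = (1/2) * (k-5/4) (k+1/2) / [(k+1/8) (k+1)] - rational in k, leading ratio (1/2); with t_0 = -1/9, classification follows.

Classification (C = -1/9): 2F1 with upper {-5/4, 1/2}, lower {1/8}, argument x = 1/2. Verdict: none. A 2F1 with upper {-5/4, 1/2} fits none of I1-I6 at x = 1/2; the sum runs forever.


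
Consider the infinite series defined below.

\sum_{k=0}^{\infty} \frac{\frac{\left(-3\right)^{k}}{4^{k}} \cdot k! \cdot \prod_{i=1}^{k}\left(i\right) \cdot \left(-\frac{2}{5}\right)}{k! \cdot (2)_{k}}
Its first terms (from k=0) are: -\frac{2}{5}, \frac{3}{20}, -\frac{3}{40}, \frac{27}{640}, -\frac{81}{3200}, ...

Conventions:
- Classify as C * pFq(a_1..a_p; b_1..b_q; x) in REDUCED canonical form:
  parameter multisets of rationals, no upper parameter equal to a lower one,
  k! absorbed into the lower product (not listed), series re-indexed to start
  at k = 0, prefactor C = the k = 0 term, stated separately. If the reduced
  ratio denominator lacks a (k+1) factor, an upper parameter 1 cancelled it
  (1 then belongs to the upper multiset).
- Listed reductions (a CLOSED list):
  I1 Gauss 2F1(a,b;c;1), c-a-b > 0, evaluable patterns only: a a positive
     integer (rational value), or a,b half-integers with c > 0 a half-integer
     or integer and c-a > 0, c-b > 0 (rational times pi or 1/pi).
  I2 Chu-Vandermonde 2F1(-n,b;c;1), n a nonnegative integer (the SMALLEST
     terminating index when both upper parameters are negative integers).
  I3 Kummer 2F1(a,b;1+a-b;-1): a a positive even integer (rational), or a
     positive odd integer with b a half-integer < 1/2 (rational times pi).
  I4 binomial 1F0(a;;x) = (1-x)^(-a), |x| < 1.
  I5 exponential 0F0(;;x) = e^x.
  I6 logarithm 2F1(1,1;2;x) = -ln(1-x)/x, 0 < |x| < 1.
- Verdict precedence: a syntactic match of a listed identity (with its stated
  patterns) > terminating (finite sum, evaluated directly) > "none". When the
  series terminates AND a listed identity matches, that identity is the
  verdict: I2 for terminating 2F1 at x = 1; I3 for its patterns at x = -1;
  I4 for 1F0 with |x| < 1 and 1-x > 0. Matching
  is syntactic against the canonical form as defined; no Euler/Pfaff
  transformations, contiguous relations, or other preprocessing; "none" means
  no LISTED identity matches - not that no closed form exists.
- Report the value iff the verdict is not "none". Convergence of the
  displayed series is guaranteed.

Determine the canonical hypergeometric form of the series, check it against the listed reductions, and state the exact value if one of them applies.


This is -\frac{2}{5} * 2F1(1, 1; 2; -\frac{3}{4}) in reduced canonical form. Verdict (x = -\frac{3}{4}): logarithm (I6) applies (the logarithm: parameters (1,1;2), x = -\frac{3}{4}). Hence: \left(-\frac{8}{15}\right) \cdot \ln\left(\frac{7}{4}\right).

Key step: from the first term -\frac{2}{5}: the factorial ratio (prefactor -2/5) (k+a-1)!/(a-1)! is a rising factorial (a)_k.
Step ratio: r(k) = -\frac{3}{4} * (k+1) (k+1) / [(k+2) (k+1)] - rational in k, leading ratio -\frac{3}{4}; with t_0 = -\frac{2}{5}, classification follows.


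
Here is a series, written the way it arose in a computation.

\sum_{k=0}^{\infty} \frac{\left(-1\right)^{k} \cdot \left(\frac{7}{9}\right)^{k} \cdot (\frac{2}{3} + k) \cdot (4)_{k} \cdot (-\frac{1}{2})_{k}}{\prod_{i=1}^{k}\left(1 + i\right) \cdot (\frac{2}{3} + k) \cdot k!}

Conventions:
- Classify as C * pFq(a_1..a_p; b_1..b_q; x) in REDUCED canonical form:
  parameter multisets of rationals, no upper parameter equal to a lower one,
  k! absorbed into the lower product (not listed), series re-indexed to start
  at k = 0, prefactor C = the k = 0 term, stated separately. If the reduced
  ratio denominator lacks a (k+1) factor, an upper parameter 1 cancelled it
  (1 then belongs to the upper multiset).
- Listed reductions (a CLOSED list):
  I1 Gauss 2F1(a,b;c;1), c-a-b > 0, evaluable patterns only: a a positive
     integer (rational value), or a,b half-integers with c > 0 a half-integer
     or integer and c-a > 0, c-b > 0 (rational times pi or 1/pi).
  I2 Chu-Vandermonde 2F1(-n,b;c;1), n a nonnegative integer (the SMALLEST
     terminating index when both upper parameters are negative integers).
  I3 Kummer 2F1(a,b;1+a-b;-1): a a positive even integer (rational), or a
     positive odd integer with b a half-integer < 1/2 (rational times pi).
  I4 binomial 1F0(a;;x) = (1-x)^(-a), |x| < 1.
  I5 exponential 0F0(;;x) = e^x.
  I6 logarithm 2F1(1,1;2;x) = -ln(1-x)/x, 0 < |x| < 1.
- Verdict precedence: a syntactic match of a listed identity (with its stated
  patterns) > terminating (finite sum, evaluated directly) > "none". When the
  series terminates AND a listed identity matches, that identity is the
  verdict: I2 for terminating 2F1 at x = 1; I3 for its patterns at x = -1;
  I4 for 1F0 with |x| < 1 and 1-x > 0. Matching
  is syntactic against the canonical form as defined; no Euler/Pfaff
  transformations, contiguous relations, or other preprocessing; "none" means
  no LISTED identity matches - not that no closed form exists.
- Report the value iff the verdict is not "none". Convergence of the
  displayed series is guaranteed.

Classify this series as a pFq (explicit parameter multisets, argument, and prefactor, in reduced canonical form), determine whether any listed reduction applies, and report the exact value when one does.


Classification (C = 1): 2F1 with upper {-\frac{1}{2}, 4}, lower {2}, argument x = -\frac{7}{9}. Verdict: none. No listed pattern accepts 2F1(-\frac{1}{2}, 4; 2; -\frac{7}{9}).

The tell: x = -\frac{7}{9} and the lower running product (C = 1) is a rising factorial.
Adjacent-term ratio: r(k) = -\frac{7}{9} * (k-\frac{1}{2}) (k+4) / [(k+2) (k+1)] - rational; roots negated = parameters, x = -\frac{7}{9}, C = 1.


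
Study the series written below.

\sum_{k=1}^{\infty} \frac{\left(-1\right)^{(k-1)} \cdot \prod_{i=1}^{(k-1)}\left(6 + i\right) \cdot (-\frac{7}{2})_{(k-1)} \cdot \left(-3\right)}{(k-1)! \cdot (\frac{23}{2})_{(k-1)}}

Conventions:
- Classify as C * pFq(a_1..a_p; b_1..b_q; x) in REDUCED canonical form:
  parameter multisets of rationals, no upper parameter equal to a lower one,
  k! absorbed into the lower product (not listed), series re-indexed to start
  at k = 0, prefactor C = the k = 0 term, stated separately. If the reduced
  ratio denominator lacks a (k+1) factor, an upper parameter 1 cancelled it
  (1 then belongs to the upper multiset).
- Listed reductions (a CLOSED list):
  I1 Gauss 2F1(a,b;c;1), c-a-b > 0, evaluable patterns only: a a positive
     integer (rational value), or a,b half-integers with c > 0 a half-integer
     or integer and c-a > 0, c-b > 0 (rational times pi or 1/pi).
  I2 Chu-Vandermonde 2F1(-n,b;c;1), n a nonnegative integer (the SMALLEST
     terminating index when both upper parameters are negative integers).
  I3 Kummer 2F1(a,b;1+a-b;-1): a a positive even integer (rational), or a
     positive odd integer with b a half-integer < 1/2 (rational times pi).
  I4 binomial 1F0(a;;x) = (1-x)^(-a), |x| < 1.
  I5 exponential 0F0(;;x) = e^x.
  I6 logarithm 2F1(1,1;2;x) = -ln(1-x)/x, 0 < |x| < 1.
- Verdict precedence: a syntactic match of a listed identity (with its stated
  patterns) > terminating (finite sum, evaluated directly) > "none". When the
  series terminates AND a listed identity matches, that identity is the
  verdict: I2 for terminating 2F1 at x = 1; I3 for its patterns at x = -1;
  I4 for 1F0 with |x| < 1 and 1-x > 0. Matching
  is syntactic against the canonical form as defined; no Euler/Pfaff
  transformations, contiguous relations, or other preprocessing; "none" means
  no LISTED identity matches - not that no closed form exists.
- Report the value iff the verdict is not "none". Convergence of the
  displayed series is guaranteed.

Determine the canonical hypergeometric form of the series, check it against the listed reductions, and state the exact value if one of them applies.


Canonical form: C = -3 times 2F1 with upper {-\frac{7}{2}, 7}, lower {\frac{23}{2}}, x = -1. Verdict: Kummer's theorem (I3) applies (x = -1; c = \frac{23}{2} equals 1+a-b for upper {-\frac{7}{2}, 7}: listed pattern). Exact value: \left(-\frac{43648605}{8388608}\right) \cdot \pi.

The tell: x = -1 and the running product (prefactor -3) telescopes to a rising factorial.
Ratio: r(k) = -1 * (k-\frac{7}{2}) (k+7) / [(k+\frac{23}{2}) (k+1)] - rational; roots negated = parameters, x = -1, C = -3.


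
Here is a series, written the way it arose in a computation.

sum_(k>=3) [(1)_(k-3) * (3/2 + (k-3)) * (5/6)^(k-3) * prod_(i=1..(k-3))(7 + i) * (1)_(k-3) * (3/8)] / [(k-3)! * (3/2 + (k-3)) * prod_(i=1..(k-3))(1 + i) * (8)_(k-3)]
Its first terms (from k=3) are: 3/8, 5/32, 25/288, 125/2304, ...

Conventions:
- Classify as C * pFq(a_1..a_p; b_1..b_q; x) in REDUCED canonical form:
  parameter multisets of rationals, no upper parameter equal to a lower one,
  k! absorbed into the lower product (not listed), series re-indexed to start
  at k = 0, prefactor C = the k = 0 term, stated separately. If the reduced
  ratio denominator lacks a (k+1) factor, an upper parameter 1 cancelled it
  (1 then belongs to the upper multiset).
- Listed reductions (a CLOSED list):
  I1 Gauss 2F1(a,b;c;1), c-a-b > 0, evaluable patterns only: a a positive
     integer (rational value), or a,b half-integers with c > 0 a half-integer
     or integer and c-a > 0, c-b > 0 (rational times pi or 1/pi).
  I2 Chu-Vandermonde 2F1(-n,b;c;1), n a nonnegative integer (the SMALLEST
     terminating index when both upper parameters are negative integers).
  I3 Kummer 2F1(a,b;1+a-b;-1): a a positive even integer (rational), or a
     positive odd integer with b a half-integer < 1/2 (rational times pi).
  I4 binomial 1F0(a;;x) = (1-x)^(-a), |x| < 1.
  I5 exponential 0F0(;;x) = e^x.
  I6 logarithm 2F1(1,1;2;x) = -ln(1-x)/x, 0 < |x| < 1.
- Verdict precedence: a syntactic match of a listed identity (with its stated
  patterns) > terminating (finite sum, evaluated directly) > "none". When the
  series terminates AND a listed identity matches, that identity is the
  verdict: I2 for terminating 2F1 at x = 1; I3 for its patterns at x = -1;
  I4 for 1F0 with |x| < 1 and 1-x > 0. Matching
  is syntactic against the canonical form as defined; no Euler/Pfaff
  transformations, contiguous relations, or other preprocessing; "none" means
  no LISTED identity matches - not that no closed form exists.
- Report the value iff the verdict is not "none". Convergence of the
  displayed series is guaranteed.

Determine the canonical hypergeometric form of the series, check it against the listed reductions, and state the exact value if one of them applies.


The tell: t_0 being 3/8, the running product (C = 3/8, x = 5/6) telescopes to a rising factorial.
Ratio: r(k) = (5/6) * (k+1) (k+1) / [(k+2) (k+1)] - rational in k. x = (5/6); t_0 = 3/8; negate the roots.

The series (x = 5/6) is 2F1: upper {1, 1}, lower {2}, prefactor 3/8. Verdict: the I6 logarithm reduction applies (the logarithm: parameters (1,1;2), x = 5/6). Hence: (-9/20) * ln(1/6).


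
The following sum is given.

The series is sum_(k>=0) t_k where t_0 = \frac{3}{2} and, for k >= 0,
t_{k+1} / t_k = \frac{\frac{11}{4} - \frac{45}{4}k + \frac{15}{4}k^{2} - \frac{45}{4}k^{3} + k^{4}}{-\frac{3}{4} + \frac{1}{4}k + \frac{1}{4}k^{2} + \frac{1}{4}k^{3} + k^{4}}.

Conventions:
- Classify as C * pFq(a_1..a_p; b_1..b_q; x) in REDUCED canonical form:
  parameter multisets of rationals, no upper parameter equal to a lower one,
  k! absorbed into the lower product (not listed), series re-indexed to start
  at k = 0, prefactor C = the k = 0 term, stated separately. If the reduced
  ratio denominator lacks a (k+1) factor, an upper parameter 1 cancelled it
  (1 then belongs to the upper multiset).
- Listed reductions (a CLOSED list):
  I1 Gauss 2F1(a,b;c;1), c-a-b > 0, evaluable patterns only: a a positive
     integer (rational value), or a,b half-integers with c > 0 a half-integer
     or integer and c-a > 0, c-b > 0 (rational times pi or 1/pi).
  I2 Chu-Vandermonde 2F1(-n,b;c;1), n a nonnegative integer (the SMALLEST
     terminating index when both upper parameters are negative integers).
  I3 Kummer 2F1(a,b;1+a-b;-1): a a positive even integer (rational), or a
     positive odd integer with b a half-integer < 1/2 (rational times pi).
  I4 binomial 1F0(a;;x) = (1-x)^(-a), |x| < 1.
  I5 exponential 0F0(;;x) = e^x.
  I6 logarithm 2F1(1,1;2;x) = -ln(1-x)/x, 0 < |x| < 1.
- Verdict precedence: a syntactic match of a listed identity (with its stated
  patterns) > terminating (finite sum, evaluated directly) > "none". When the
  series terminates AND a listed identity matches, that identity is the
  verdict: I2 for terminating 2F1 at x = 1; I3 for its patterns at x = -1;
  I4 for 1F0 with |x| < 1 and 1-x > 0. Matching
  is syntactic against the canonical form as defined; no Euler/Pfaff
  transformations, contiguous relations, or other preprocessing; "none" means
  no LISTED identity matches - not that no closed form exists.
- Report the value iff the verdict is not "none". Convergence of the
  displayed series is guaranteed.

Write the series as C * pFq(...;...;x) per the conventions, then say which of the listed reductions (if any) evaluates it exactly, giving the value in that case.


Prefactor \frac{3}{2}, argument 1: 2F1 with upper {-11, -\frac{1}{4}} over lower {-\frac{3}{4}}. Verdict: Vandermonde's identity (I2) applies (terminating 2F1 at x = 1 with n = 11, b = -1/4, c = -\frac{3}{4}). Hence: \frac{19456}{5365}.

Structural cue: from the first term \frac{3}{2}: the ratio is unreduced: k^2 + 1 divides both sides (prefactor 3/2).
Term ratio: r(k) = 1 * (k-11) (k-\frac{1}{4}) / [(k-\frac{3}{4}) (k+1)] - rational in k, leading ratio 1; with t_0 = \frac{3}{2}, classification follows.


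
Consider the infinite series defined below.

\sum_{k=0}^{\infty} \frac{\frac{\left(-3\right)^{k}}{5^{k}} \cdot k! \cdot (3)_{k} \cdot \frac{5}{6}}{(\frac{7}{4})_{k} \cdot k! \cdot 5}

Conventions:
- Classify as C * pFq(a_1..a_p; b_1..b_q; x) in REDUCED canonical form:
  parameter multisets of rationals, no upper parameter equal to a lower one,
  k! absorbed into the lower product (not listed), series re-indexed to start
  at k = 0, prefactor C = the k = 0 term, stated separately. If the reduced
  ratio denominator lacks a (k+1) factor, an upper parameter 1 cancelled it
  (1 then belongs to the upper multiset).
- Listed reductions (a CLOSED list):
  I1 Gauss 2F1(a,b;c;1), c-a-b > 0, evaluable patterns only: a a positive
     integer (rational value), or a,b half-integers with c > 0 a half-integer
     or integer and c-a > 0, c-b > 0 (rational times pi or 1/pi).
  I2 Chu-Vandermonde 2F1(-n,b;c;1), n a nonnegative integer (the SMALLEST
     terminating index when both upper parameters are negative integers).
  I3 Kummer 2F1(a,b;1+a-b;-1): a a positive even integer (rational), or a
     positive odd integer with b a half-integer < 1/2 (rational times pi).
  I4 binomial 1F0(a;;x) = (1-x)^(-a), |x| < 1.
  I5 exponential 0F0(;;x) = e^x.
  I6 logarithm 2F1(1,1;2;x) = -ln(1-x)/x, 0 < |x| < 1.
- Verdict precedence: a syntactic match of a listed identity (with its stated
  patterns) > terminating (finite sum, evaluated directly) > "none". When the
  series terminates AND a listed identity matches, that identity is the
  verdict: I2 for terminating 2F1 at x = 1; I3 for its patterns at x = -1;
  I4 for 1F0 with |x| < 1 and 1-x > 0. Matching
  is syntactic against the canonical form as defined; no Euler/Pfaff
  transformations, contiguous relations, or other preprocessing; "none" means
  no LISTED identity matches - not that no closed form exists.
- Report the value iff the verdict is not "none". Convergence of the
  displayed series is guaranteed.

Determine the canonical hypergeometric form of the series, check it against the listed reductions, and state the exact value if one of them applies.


x = -\frac{3}{5} here; the reduced form reads 2F1, upper {1, 3}, lower {\frac{7}{4}}, C = \frac{1}{6}. Verdict: none - this 2F1 at x = -\frac{3}{5} matches no listed pattern, and upper {1, 3} holds no stopper.

Structural cue: from the first term \frac{1}{6}: the constant factors (prefactor 1/6) combine into one prefactor.
Consecutive-term ratio: r(k) = -\frac{3}{5} * (k+1) (k+3) / [(k+\frac{7}{4}) (k+1)] - rational in k, leading ratio -\frac{3}{5}; with t_0 = \frac{1}{6}, classification follows.


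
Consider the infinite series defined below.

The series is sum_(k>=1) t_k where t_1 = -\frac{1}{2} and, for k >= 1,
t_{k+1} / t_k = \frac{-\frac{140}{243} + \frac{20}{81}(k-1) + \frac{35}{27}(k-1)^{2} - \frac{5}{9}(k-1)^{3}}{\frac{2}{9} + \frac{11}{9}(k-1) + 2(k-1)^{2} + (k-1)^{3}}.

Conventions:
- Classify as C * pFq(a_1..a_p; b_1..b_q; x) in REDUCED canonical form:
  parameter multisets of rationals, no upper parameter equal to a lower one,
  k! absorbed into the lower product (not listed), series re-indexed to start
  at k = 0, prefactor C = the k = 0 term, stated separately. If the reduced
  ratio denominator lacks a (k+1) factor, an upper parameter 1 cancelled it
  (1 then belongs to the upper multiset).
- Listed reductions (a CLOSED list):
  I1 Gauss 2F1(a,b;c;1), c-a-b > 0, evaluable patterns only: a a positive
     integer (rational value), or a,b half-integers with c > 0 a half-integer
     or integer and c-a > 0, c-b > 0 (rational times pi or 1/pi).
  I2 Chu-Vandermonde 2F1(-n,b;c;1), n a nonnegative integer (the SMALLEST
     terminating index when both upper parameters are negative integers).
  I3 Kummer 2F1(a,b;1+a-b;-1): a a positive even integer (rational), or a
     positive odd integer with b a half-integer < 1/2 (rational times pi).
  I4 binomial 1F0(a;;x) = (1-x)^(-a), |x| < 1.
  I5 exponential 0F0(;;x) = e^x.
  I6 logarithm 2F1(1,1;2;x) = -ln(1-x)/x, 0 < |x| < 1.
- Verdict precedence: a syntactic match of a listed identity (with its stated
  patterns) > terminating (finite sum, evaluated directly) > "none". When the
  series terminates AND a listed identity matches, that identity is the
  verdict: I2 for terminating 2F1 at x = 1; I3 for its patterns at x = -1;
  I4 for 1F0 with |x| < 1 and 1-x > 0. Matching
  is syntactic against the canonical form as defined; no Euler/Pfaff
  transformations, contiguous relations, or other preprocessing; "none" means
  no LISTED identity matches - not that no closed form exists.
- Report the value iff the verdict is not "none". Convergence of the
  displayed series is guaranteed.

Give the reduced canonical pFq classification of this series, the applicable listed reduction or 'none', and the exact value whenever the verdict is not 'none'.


Key step: t_0 = -\frac{1}{2} here, and factor the ratio over Q (C = -1/2, x = -5/9): negated roots = parameters.
Term ratio: r(k) = -\frac{5}{9} * (k-\frac{7}{3}) (k-\frac{2}{3}) / [(k+\frac{1}{3}) (k+1)] - rational in k. x = -\frac{5}{9}; t_0 = -\frac{1}{2}; negate the roots.

With C = -\frac{1}{2}: the canonical form is 2F1(-\frac{7}{3}, -\frac{2}{3}; \frac{1}{3}; -\frac{5}{9}). Verdict: none. Every listed pattern misses the 2F1 form at -\frac{5}{9}, upper {-\frac{7}{3}, -\frac{2}{3}}.


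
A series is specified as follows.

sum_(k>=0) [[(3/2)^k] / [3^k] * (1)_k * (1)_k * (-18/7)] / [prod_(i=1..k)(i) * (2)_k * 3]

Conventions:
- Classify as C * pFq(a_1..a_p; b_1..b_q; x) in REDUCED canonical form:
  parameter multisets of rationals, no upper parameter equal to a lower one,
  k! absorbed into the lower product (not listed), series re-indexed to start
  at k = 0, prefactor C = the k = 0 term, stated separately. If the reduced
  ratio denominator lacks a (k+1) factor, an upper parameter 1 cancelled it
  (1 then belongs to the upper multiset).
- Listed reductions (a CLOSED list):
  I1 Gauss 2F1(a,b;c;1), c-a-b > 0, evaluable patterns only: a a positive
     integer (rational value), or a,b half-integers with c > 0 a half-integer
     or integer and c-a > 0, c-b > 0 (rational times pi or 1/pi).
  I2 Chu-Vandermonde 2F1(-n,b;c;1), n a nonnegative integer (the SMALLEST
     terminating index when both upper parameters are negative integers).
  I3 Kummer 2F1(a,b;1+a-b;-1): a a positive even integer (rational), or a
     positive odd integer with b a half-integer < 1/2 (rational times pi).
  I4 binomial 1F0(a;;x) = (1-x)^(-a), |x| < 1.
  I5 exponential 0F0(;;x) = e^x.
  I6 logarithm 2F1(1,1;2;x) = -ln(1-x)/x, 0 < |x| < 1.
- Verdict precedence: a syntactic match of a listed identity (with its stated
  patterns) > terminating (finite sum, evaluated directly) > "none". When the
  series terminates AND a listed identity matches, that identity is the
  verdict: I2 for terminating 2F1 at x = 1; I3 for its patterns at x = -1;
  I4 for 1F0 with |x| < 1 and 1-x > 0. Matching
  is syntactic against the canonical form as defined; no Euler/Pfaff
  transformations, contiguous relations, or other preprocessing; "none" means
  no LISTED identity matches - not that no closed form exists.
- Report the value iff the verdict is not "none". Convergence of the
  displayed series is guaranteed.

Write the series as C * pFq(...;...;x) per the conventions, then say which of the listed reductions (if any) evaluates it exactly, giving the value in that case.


This is -6/7 * 2F1(1, 1; 2; 1/2) in reduced canonical form. Verdict: the I6 logarithm reduction matches (the logarithm: parameters (1,1;2), x = 1/2). Hence: (12/7) * ln(1/2).

Key step: t_0 being -6/7, the two k-th powers (C = -6/7, x = 1/2) combine into one argument.
Adjacent-term ratio: r(k) = (1/2) * (k+1) (k+1) / [(k+2) (k+1)] - rational in k. x = (1/2); t_0 = -6/7; negate the roots.


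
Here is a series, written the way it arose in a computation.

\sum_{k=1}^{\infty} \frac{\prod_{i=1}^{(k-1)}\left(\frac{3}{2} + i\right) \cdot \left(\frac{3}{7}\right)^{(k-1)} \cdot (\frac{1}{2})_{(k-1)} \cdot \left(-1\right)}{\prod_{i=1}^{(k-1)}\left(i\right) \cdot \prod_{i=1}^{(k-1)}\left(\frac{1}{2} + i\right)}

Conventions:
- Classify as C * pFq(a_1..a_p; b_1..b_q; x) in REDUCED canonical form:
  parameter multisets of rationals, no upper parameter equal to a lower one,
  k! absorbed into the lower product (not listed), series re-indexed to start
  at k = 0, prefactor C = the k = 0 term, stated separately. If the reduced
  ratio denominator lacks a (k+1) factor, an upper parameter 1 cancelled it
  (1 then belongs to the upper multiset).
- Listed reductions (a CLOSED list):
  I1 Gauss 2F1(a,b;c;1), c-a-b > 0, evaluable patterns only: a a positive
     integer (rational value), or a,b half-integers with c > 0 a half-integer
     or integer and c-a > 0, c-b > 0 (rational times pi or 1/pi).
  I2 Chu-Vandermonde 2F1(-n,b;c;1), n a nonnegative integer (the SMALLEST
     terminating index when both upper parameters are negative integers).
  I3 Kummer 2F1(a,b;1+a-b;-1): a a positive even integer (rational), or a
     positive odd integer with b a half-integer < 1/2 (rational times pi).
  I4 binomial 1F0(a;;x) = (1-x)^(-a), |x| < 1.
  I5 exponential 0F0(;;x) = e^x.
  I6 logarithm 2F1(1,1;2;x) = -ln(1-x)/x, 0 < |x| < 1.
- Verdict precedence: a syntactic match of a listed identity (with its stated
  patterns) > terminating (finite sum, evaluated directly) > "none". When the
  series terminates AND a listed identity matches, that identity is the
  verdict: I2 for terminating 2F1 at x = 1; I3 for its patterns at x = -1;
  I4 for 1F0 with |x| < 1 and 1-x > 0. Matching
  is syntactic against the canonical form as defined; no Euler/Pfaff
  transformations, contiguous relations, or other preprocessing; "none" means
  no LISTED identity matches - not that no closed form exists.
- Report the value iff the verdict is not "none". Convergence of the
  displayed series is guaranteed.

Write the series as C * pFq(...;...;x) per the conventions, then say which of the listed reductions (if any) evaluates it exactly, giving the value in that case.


This is -1 * 2F1(\frac{1}{2}, \frac{5}{2}; \frac{3}{2}; \frac{3}{7}) in reduced canonical form. Verdict: none. Every listed pattern misses the 2F1 form at \frac{3}{7}, upper {\frac{1}{2}, \frac{5}{2}}.

Key step: t_0 = -1 here, and the lower running product (C = -1) is a rising factorial.
Ratio: r(k) = \frac{3}{7} * (k+\frac{1}{2}) (k+\frac{5}{2}) / [(k+\frac{3}{2}) (k+1)] ; factor over Q: parameters, x = \frac{3}{7}, and C = -1.


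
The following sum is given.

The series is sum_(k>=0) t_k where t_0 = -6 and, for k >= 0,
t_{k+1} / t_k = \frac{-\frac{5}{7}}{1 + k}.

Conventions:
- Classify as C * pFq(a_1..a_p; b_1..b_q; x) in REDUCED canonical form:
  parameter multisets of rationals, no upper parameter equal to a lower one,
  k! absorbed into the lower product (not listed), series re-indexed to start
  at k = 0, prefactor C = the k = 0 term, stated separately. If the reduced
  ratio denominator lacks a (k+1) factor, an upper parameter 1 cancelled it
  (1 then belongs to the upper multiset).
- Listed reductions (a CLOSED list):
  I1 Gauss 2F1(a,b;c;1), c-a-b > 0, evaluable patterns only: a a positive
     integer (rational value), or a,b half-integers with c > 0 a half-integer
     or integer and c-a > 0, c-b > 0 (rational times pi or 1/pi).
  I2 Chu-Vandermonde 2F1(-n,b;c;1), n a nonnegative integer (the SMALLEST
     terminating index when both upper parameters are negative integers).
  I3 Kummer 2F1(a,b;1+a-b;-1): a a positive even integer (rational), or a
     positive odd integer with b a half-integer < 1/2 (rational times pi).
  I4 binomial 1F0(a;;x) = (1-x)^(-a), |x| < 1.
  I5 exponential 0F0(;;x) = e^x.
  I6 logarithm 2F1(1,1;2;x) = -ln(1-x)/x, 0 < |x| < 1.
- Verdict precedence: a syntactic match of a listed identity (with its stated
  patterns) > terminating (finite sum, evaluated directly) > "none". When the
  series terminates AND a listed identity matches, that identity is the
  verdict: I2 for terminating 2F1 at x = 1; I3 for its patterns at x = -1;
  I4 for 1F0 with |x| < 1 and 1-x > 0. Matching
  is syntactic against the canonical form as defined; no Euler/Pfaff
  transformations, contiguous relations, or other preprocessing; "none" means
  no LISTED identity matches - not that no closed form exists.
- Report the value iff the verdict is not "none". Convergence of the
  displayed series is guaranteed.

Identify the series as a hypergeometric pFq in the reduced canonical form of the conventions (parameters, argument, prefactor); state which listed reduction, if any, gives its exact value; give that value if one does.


First insight: from the first term -6: the expanded ratio factors over Q; C = -6, x = -5/7, roots give parameters.
Adjacent-term ratio: r(k) = -\frac{5}{7} * 1 / [(k+1)] - poly over poly, x = -\frac{5}{7} from leading terms; C = -6 at k = 0.

At argument -\frac{5}{7}: a 0F0 with upper {-}, lower {-}, scaled by C = -6. Verdict: this is exponential (I5) (the 0F0 exponential series at x = -\frac{5}{7}). Its exact value is \left(-6\right) \cdot e^{-\frac{5}{7}}.


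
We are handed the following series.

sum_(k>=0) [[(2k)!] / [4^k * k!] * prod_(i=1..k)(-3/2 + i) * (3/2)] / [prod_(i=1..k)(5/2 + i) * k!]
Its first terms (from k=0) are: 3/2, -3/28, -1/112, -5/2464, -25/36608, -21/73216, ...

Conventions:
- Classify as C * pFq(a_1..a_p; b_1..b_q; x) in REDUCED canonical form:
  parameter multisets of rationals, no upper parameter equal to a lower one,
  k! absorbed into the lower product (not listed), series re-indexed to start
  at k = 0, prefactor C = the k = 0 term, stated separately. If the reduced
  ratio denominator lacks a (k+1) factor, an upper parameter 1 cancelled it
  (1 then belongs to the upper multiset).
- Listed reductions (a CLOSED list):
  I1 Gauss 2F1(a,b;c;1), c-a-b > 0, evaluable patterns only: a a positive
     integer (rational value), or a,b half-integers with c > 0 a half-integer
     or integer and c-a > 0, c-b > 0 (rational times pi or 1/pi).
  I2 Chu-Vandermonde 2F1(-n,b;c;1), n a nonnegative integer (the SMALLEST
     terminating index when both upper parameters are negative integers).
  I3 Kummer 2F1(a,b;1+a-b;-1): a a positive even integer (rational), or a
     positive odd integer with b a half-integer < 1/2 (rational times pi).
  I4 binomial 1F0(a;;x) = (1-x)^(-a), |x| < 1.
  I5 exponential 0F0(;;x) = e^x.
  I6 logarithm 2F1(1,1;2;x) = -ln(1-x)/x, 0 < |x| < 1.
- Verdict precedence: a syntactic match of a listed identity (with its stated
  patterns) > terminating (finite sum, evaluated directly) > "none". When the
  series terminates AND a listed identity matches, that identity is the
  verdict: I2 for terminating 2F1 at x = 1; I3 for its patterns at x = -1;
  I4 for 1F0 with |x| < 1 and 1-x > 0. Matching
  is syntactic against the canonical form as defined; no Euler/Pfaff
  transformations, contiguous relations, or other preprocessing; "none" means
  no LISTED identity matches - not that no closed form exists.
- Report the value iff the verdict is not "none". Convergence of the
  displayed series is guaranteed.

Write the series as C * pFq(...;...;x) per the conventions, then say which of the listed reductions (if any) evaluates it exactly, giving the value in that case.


The series (x = 1) is 2F1: upper {-1/2, 1/2}, lower {7/2}, prefactor 3/2. Verdict: this is the half-integer Gauss pattern (I1) (x = 1; upper {-1/2, 1/2} half-integers, c = 7/2 in the evaluable pattern). Value: (225/512) * pi.

Key observation: t_0 = 3/2 here, and the running product (prefactor 3/2) telescopes to a rising factorial.
Step ratio: r(k) = 1 * (k-1/2) (k+1/2) / [(k+7/2) (k+1)] ; factor over Q: parameters, x = 1, and C = 3/2.
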